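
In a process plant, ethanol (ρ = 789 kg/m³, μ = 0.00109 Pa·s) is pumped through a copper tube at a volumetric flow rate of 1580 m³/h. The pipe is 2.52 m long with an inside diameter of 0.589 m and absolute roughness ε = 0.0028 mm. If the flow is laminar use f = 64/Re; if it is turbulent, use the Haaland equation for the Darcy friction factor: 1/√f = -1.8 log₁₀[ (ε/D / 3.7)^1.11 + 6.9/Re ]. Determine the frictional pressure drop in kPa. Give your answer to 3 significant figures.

Q = 1580 m³/h = 1580/3600 = 0.4389 m³/s.
Cross-sectional area A = πD²/4 = π(0.589)²/4 = 0.2725 m²; mean velocity V = Q/A = 0.4389/0.2725 = 1.611 m/s.
Reynolds number Re = ρVD/μ = 789 · 1.611 · 0.589 / 0.00109 = 6.868e+05.
Re > 4000 → turbulent. Relative roughness ε/D = 2.8e-06/0.589 = 4.75e-06. Haaland: 1/√f = -1.8 log₁₀[(4.75e-06/3.7)^1.11 + 6.9/6.868e+05] = -1.8 log₁₀[2.89e-07 + 1e-05] = 8.974, so f = 0.01242.
Darcy-Weisbach: ΔP = f(L/D)(ρV²/2) = 0.01242·(2.52/0.589)·(789·1.611²/2) = 0.01242·4.278·1024 = 54.38 Pa.
ΔP = 54.38 Pa = 0.0544 kPa.

ΔP ≈ 0.0544 kPa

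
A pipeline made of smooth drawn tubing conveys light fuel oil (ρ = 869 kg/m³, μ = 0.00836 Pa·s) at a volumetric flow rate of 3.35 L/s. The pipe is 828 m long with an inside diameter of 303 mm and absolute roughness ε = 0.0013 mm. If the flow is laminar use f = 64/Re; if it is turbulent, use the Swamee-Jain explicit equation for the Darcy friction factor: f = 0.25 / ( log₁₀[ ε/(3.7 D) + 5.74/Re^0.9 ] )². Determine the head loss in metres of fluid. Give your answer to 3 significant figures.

Q = 3.35 L/s = 3.35/1000 = 0.00335 m³/s.
Cross-sectional area A = πD²/4 = π(0.303)²/4 = 0.07211 m²; mean velocity V = Q/A = 0.00335/0.07211 = 0.04646 m/s.
Reynolds number Re = ρVD/μ = 869 · 0.04646 · 0.303 / 0.00836 = 1463.
Re < 2300 → laminar flow, so f = 64/Re = 64/1463 = 0.04374 (the turbulent correlation is not needed).
Darcy-Weisbach: ΔP = f(L/D)(ρV²/2) = 0.04374·(828/0.303)·(869·0.04646²/2) = 0.04374·2733·0.9378 = 112.1 Pa.
Head loss h_f = ΔP/(ρg) = 112.1/(869·9.81) = 0.0131 m.

h_f ≈ 0.0131 m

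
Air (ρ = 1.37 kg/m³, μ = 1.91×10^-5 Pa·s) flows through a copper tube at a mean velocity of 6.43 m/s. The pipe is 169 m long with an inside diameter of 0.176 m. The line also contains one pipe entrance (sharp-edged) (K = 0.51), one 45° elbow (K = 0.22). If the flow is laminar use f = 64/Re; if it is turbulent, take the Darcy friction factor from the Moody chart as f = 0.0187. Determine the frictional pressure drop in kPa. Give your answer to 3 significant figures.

Reynolds number Re = ρVD/μ = 1.37 · 6.43 · 0.176 / 1.91e-05 = 8.117e+04.
Re > 4000 → turbulent; use the Moody-chart value f = 0.0187.
Total minor-loss coefficient ΣK = 1·0.51 + 1·0.22 = 0.73.
ΔP = [f·L/D + ΣK]·(ρV²/2) = [0.0187·169/0.176 + 0.73]·(1.37·6.43²/2) = [17.96 + 0.73]·28.32 = 529.2 Pa.
ΔP = 529.2 Pa = 0.529 kPa.

ΔP ≈ 0.529 kPa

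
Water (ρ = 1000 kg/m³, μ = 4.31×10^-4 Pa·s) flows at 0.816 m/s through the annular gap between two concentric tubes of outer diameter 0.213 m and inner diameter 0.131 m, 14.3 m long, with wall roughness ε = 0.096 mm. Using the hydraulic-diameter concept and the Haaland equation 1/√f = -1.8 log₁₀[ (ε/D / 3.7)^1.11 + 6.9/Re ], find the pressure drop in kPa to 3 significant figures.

ΔP ≈ 1.27 kPa

Hydraulic diameter D_h = 4A/P = D_o - D_i = 0.213 - 0.131 = 0.082 m.
Re = ρVD_h/μ = 1000·0.816·0.082/0.000431 = 1.552e+05.
ε/D_h = 9.6e-05/0.082 = 0.00117; Haaland gives 1/√f = -1.8 log₁₀[0.00013+4.44e-05] = 6.763, so f = 0.02186.
ΔP = f(L/D_h)(ρV²/2) = 0.02186·14.3/0.082·332.9 = 1269 Pa.
ΔP = 1.27 kPa.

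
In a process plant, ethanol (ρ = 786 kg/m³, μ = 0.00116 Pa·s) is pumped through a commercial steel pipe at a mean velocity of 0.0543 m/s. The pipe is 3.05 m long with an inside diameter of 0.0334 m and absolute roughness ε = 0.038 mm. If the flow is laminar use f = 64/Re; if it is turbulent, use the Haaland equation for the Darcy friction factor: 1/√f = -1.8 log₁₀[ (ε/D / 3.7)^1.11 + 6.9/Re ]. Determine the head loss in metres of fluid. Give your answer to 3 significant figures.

h_f ≈ 7.15×10^-4 m

Reynolds number Re = ρVD/μ = 786 · 0.0543 · 0.0334 / 0.00116 = 1229.
Re < 2300 → laminar flow, so f = 64/Re = 64/1229 = 0.05208 (the turbulent correlation is not needed).
Darcy-Weisbach: ΔP = f(L/D)(ρV²/2) = 0.05208·(3.05/0.0334)·(786·0.0543²/2) = 0.05208·91.32·1.159 = 5.511 Pa.
Head loss h_f = ΔP/(ρg) = 5.511/(786·9.81) = 7.15×10^-4 m.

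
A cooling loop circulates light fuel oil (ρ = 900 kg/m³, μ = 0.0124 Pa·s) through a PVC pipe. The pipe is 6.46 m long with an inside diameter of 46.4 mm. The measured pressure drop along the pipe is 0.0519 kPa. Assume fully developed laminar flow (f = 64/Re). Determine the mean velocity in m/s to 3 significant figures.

For laminar flow, f = 64/Re with Re = ρVD/μ, so Darcy-Weisbach reduces to ΔP = 32μLV/D². Solving for V: V = ΔP·D²/(32μL) = 51.9·(0.0464)²/(32·0.0124·6.46) = 0.04359 m/s.
Check: Re = ρVD/μ = 900·0.04359·0.0464/0.0124 = 146.8 < 2300, so the laminar assumption holds.

V ≈ 0.0436 m/s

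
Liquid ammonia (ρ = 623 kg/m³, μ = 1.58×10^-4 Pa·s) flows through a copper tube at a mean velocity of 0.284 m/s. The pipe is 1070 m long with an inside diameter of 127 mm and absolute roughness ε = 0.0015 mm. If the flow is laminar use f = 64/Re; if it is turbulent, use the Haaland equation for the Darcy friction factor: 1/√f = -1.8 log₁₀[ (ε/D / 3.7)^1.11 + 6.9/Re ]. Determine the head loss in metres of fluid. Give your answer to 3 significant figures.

h_f ≈ 0.576 m

Reynolds number Re = ρVD/μ = 623 · 0.284 · 0.127 / 0.000158 = 1.422e+05.
Re > 4000 → turbulent. Relative roughness ε/D = 1.5e-06/0.127 = 1.18e-05. Haaland: 1/√f = -1.8 log₁₀[(1.18e-05/3.7)^1.11 + 6.9/1.422e+05] = -1.8 log₁₀[7.93e-07 + 4.85e-05] = 7.753, so f = 0.01664.
Darcy-Weisbach: ΔP = f(L/D)(ρV²/2) = 0.01664·(1070/0.127)·(623·0.284²/2) = 0.01664·8425·25.12 = 3522 Pa.
Head loss h_f = ΔP/(ρg) = 3522/(623·9.81) = 0.576 m.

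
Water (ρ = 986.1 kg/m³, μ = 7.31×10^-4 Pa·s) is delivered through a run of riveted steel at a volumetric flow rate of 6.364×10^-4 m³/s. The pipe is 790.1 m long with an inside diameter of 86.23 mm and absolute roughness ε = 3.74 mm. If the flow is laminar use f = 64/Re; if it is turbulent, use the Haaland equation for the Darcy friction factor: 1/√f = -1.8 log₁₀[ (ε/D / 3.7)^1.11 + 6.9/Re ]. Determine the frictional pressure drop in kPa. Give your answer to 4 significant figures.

Cross-sectional area A = πD²/4 = π(0.08623)²/4 = 0.00584 m²; mean velocity V = Q/A = 0.0006364/0.00584 = 0.109 m/s.
Reynolds number Re = ρVD/μ = 986.1 · 0.109 · 0.08623 / 0.000731 = 1.268e+04.
Re > 4000 → turbulent. Relative roughness ε/D = 0.00374/0.08623 = 0.0434. Haaland: 1/√f = -1.8 log₁₀[(0.0434/3.7)^1.11 + 6.9/1.268e+04] = -1.8 log₁₀[0.00719 + 0.000544] = 3.801, so f = 0.06921.
Darcy-Weisbach: ΔP = f(L/D)(ρV²/2) = 0.06921·(790.1/0.08623)·(986.1·0.109²/2) = 0.06921·9163·5.855 = 3713 Pa.
ΔP = 3713 Pa = 3.713 kPa.

ΔP ≈ 3.713 kPa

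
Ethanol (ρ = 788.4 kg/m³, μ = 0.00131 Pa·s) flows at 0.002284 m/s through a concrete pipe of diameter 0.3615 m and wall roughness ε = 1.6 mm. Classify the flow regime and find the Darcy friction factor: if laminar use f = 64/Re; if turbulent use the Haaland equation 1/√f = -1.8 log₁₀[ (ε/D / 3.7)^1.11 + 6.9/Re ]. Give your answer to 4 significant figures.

f ≈ 0.1288

Re = ρVD/μ = 788.4·0.002284·0.3615/0.00131 = 496.9.
Re < 2300 → laminar, so f = 64/Re = 0.1288 (roughness is irrelevant in laminar flow).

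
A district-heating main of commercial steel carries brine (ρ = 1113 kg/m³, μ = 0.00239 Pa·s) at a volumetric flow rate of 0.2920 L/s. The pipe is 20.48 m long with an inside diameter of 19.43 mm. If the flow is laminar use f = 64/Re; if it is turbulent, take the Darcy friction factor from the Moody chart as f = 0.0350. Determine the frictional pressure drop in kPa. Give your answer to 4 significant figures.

ΔP ≈ 19.91 kPa

Q = 0.2920 L/s = 0.2920/1000 = 0.000292 m³/s.
Cross-sectional area A = πD²/4 = π(0.01943)²/4 = 0.0002965 m²; mean velocity V = Q/A = 0.000292/0.0002965 = 0.9848 m/s.
Reynolds number Re = ρVD/μ = 1113 · 0.9848 · 0.01943 / 0.00239 = 8911.
Re > 4000 → turbulent; use the Moody-chart value f = 0.0350.
Darcy-Weisbach: ΔP = f(L/D)(ρV²/2) = 0.035·(20.48/0.01943)·(1113·0.9848²/2) = 0.035·1054·539.7 = 1.991e+04 Pa.
ΔP = 1.991e+04 Pa = 19.91 kPa.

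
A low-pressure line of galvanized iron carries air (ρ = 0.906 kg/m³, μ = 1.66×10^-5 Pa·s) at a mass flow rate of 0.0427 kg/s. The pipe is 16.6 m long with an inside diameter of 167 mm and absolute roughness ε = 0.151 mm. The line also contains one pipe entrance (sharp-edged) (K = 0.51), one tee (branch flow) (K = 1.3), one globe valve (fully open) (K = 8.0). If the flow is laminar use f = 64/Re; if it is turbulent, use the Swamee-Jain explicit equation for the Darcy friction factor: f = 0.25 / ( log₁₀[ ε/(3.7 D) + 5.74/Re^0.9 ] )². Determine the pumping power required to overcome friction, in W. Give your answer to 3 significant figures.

P ≈ 1.24 W

A = πD²/4 = π(0.167)²/4 = 0.0219 m²; mean velocity V = ṁ/(ρA) = 0.0427/(0.906 · 0.0219) = 2.152 m/s.
Reynolds number Re = ρVD/μ = 0.906 · 2.152 · 0.167 / 1.66e-05 = 1.961e+04.
Re > 4000 → turbulent. Relative roughness ε/D = 0.000151/0.167 = 0.000904. Swamee-Jain: f = 0.25/(log₁₀[0.000904/3.7 + 5.74/1.961e+04^0.9])² = 0.25/(log₁₀[0.000244 + 0.000786])² = 0.25/(-2.987)² = 0.02802.
Total minor-loss coefficient ΣK = 1·0.51 + 1·1.3 + 1·8 = 9.81.
ΔP = [f·L/D + ΣK]·(ρV²/2) = [0.02802·16.6/0.167 + 9.81]·(0.906·2.152²/2) = [2.786 + 9.81]·2.097 = 26.42 Pa.
Q = ṁ/ρ = 0.0427/0.906 = 0.04713 m³/s.
Pumping power P = QΔP = 0.04713·26.42 = 1.245 W = 1.24 W.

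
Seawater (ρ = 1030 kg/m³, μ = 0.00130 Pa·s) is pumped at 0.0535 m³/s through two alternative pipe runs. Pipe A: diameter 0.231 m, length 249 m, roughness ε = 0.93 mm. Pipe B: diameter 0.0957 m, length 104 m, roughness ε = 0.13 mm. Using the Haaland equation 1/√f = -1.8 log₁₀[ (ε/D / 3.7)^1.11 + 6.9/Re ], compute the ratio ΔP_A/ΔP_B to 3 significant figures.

ΔP_A/ΔP_B ≈ 0.0392

Pipe A: V = Q/A = 0.0535/0.04191 = 1.277 m/s; Re = 2.336e+05; ε/D = 0.00403; Haaland → f = 0.02895; ΔP_A = f(L/D)(ρV²/2) = 2.619e+04 Pa.
Pipe B: V = Q/A = 0.0535/0.007193 = 7.438 m/s; Re = 5.64e+05; ε/D = 0.00136; Haaland → f = 0.0216; ΔP_B = f(L/D)(ρV²/2) = 6.688e+05 Pa.
ΔP_A/ΔP_B = 2.619e+04/6.688e+05 = 0.0392.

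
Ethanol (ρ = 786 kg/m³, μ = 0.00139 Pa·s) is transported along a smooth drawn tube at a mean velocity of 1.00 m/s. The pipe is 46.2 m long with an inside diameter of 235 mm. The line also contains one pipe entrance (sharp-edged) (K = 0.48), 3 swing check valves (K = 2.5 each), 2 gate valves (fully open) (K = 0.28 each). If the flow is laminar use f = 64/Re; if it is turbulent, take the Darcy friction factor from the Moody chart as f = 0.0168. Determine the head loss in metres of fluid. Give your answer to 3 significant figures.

Reynolds number Re = ρVD/μ = 786 · 1 · 0.235 / 0.00139 = 1.329e+05.
Re > 4000 → turbulent; use the Moody-chart value f = 0.0168.
Total minor-loss coefficient ΣK = 1·0.48 + 3·2.5 + 2·0.28 = 8.54.
ΔP = [f·L/D + ΣK]·(ρV²/2) = [0.0168·46.2/0.235 + 8.54]·(786·1²/2) = [3.303 + 8.54]·393 = 4654 Pa.
Head loss h_f = ΔP/(ρg) = 4654/(786·9.81) = 0.604 m.

h_f ≈ 0.604 m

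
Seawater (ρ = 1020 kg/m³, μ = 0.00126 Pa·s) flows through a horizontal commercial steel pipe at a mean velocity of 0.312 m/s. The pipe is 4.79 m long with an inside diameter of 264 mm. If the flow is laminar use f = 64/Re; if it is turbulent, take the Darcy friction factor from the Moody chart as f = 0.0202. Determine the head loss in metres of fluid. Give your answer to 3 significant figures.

h_f ≈ 0.00182 m

Reynolds number Re = ρVD/μ = 1020 · 0.312 · 0.264 / 0.00126 = 6.668e+04.
Re > 4000 → turbulent; use the Moody-chart value f = 0.0202.
Darcy-Weisbach: ΔP = f(L/D)(ρV²/2) = 0.0202·(4.79/0.264)·(1020·0.312²/2) = 0.0202·18.14·49.65 = 18.2 Pa.
Head loss h_f = ΔP/(ρg) = 18.2/(1020·9.81) = 0.00182 m.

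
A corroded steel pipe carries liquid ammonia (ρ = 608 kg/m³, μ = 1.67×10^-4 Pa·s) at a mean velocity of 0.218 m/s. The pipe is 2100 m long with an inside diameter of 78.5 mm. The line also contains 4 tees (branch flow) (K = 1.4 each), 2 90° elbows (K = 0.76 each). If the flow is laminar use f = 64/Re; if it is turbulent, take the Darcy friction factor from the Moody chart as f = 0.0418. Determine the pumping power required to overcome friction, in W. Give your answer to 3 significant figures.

P ≈ 17.2 W

Reynolds number Re = ρVD/μ = 608 · 0.218 · 0.0785 / 0.000167 = 6.23e+04.
Re > 4000 → turbulent; use the Moody-chart value f = 0.0418.
Total minor-loss coefficient ΣK = 4·1.4 + 2·0.76 = 7.12.
ΔP = [f·L/D + ΣK]·(ρV²/2) = [0.0418·2100/0.0785 + 7.12]·(608·0.218²/2) = [1118 + 7.12]·14.45 = 1.626e+04 Pa.
Q = V·A = 0.218·0.00484 = 0.001055 m³/s.
Pumping power P = QΔP = 0.001055·1.626e+04 = 17.15 W = 17.2 W.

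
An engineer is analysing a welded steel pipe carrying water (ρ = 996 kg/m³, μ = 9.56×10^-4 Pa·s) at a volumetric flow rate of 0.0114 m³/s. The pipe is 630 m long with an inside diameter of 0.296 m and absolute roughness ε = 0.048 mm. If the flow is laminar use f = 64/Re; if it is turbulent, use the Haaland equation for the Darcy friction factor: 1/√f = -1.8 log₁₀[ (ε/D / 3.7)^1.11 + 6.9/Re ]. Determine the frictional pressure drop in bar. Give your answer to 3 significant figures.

Cross-sectional area A = πD²/4 = π(0.296)²/4 = 0.06881 m²; mean velocity V = Q/A = 0.0114/0.06881 = 0.1657 m/s.
Reynolds number Re = ρVD/μ = 996 · 0.1657 · 0.296 / 0.000956 = 5.109e+04.
Re > 4000 → turbulent. Relative roughness ε/D = 4.8e-05/0.296 = 0.000162. Haaland: 1/√f = -1.8 log₁₀[(0.000162/3.7)^1.11 + 6.9/5.109e+04] = -1.8 log₁₀[1.45e-05 + 0.000135] = 6.885, so f = 0.02109.
Darcy-Weisbach: ΔP = f(L/D)(ρV²/2) = 0.02109·(630/0.296)·(996·0.1657²/2) = 0.02109·2128·13.67 = 613.6 Pa.
ΔP = 613.6 Pa = 0.00614 bar.

ΔP ≈ 0.00614 bar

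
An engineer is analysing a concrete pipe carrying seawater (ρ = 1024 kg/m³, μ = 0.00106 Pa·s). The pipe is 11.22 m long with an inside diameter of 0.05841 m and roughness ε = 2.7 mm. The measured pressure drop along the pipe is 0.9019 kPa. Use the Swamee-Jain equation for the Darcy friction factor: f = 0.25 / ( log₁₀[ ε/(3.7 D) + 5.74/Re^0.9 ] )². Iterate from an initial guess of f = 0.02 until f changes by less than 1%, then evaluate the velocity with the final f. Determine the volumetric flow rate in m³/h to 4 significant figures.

Rearranging Darcy-Weisbach: V = √(2·ΔP·D/(f·L·ρ)). With ε/D = 0.0027/0.05841 = 0.0462, iterate starting from f = 0.02:
  f = 0.02 → V = √(2·901.9·0.05841/(0.02·11.22·1024)) = 0.6771 m/s; Re = ρVD/μ = 3.821e+04; f → 0.07009
  f = 0.07009 → V = 0.3617 m/s; Re = 2.041e+04; f → 0.07091
  f = 0.07091 → V = 0.3596 m/s; Re = 2.029e+04; f → 0.07091
Converged (Δf/f < 1%). With the final f = 0.07091: V = √(2·901.9·0.05841/(0.07091·11.22·1024)) = 0.3596 m/s.
Q = V·A = 0.3596·(π/4·0.05841²) = 0.0009636 m³/s = 3.469 m³/h.

Q ≈ 3.469 m³/h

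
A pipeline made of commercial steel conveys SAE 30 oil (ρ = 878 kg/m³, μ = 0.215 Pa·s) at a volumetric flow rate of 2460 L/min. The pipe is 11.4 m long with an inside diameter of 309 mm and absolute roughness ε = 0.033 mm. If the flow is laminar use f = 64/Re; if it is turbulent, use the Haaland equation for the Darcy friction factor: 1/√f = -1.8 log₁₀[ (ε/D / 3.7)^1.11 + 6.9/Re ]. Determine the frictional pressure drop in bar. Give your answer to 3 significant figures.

Q = 2460 L/min = 2460/60000 = 0.041 m³/s.
Cross-sectional area A = πD²/4 = π(0.309)²/4 = 0.07499 m²; mean velocity V = Q/A = 0.041/0.07499 = 0.5467 m/s.
Reynolds number Re = ρVD/μ = 878 · 0.5467 · 0.309 / 0.215 = 689.9.
Re < 2300 → laminar flow, so f = 64/Re = 64/689.9 = 0.09277 (the turbulent correlation is not needed).
Darcy-Weisbach: ΔP = f(L/D)(ρV²/2) = 0.09277·(11.4/0.309)·(878·0.5467²/2) = 0.09277·36.89·131.2 = 449.1 Pa.
ΔP = 449.1 Pa = 0.00449 bar.

ΔP ≈ 0.00449 bar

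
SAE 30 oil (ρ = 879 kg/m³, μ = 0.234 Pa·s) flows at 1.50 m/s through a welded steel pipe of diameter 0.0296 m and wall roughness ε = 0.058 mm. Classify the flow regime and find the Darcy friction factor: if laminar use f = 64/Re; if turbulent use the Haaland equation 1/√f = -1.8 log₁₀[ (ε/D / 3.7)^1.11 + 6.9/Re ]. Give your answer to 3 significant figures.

f ≈ 0.384

Re = ρVD/μ = 879·1.5·0.0296/0.234 = 166.8.
Re < 2300 → laminar, so f = 64/Re = 0.3837 (roughness is irrelevant in laminar flow).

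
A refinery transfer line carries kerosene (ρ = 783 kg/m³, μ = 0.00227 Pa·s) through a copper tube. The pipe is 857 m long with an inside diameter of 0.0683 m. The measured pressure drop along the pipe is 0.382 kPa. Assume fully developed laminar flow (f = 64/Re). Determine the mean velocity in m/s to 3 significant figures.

V ≈ 0.0286 m/s

For laminar flow, f = 64/Re with Re = ρVD/μ, so Darcy-Weisbach reduces to ΔP = 32μLV/D². Solving for V: V = ΔP·D²/(32μL) = 382·(0.0683)²/(32·0.00227·857) = 0.02863 m/s.
Check: Re = ρVD/μ = 783·0.02863·0.0683/0.00227 = 674.4 < 2300, so the laminar assumption holds.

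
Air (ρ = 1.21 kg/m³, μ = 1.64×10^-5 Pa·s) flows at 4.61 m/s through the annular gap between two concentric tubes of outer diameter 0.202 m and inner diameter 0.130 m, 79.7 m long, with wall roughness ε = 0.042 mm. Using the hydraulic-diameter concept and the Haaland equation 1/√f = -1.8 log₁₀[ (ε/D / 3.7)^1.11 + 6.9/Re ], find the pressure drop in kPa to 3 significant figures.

ΔP ≈ 0.366 kPa

Hydraulic diameter D_h = 4A/P = D_o - D_i = 0.202 - 0.13 = 0.072 m.
Re = ρVD_h/μ = 1.21·4.61·0.072/1.64e-05 = 2.449e+04.
ε/D_h = 4.2e-05/0.072 = 0.000583; Haaland gives 1/√f = -1.8 log₁₀[6.02e-05+0.000282] = 6.239, so f = 0.02569.
ΔP = f(L/D_h)(ρV²/2) = 0.02569·79.7/0.072·12.86 = 365.7 Pa.
ΔP = 0.366 kPa.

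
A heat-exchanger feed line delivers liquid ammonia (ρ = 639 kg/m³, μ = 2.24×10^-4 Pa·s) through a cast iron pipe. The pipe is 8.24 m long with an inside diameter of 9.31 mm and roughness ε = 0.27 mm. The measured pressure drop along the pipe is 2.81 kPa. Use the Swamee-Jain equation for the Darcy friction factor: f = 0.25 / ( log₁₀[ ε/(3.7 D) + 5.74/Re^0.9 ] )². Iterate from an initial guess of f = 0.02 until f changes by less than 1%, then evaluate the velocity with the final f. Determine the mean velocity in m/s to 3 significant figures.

V ≈ 0.406 m/s

Rearranging Darcy-Weisbach: V = √(2·ΔP·D/(f·L·ρ)). With ε/D = 0.00027/0.00931 = 0.029, iterate starting from f = 0.02:
  f = 0.02 → V = √(2·2810·0.00931/(0.02·8.24·639)) = 0.7049 m/s; Re = ρVD/μ = 1.872e+04; f → 0.05877
  f = 0.05877 → V = 0.4112 m/s; Re = 1.092e+04; f → 0.06021
  f = 0.06021 → V = 0.4062 m/s; Re = 1.079e+04; f → 0.06025
Converged (Δf/f < 1%). With the final f = 0.06025: V = √(2·2810·0.00931/(0.06025·8.24·639)) = 0.4061 m/s.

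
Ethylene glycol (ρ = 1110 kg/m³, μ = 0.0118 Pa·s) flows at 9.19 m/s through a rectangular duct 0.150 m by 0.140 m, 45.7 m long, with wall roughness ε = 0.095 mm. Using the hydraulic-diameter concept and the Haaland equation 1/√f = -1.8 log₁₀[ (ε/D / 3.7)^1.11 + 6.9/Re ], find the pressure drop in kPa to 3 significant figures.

ΔP ≈ 299 kPa

Hydraulic diameter D_h = 4A/P = 4·(0.15·0.14)/(2·(0.15+0.14)) = 0.084/0.58 = 0.1448 m.
Re = ρVD_h/μ = 1110·9.19·0.1448/0.0118 = 1.252e+05.
ε/D_h = 9.5e-05/0.1448 = 0.000656; Haaland gives 1/√f = -1.8 log₁₀[6.86e-05+5.51e-05] = 7.034, so f = 0.02021.
ΔP = f(L/D_h)(ρV²/2) = 0.02021·45.7/0.1448·4.687e+04 = 2.989e+05 Pa.
ΔP = 299 kPa.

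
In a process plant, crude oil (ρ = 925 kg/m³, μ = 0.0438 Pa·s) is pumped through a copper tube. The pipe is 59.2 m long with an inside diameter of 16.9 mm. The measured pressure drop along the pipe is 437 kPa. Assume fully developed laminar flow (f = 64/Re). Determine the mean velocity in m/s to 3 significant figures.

V ≈ 1.50 m/s

For laminar flow, f = 64/Re with Re = ρVD/μ, so Darcy-Weisbach reduces to ΔP = 32μLV/D². Solving for V: V = ΔP·D²/(32μL) = 4.37e+05·(0.0169)²/(32·0.0438·59.2) = 1.504 m/s.
Check: Re = ρVD/μ = 925·1.504·0.0169/0.0438 = 536.9 < 2300, so the laminar assumption holds.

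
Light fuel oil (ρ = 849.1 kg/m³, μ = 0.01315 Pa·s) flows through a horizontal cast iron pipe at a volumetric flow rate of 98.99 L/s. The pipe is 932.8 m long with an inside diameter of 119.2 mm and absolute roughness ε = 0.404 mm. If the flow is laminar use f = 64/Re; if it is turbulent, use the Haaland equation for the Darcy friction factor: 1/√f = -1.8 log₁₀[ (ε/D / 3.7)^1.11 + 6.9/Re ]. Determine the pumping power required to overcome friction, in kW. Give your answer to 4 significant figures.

Q = 98.99 L/s = 98.99/1000 = 0.09899 m³/s.
Cross-sectional area A = πD²/4 = π(0.1192)²/4 = 0.01116 m²; mean velocity V = Q/A = 0.09899/0.01116 = 8.871 m/s.
Reynolds number Re = ρVD/μ = 849.1 · 8.871 · 0.1192 / 0.0132 = 6.827e+04.
Re > 4000 → turbulent. Relative roughness ε/D = 0.000404/0.1192 = 0.00339. Haaland: 1/√f = -1.8 log₁₀[(0.00339/3.7)^1.11 + 6.9/6.827e+04] = -1.8 log₁₀[0.000424 + 0.000101] = 5.903, so f = 0.0287.
Darcy-Weisbach: ΔP = f(L/D)(ρV²/2) = 0.0287·(932.8/0.1192)·(849.1·8.871²/2) = 0.0287·7826·3.341e+04 = 7.502e+06 Pa.
Pumping power P = QΔP = 0.09899·7.502e+06 = 742620 W = 742.6 kW.

P ≈ 742.6 kW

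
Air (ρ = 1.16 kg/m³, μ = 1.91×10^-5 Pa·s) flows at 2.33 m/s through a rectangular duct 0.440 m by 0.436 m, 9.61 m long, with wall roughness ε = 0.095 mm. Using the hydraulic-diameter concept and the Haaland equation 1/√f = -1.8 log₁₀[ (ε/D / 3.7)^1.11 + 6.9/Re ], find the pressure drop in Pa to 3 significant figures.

Hydraulic diameter D_h = 4A/P = 4·(0.44·0.436)/(2·(0.44+0.436)) = 0.7674/1.752 = 0.438 m.
Re = ρVD_h/μ = 1.16·2.33·0.438/1.91e-05 = 6.198e+04.
ε/D_h = 9.5e-05/0.438 = 0.000217; Haaland gives 1/√f = -1.8 log₁₀[2.01e-05+0.000111] = 6.987, so f = 0.02049.
ΔP = f(L/D_h)(ρV²/2) = 0.02049·9.61/0.438·3.149 = 1.415 Pa.

ΔP ≈ 1.42 Pa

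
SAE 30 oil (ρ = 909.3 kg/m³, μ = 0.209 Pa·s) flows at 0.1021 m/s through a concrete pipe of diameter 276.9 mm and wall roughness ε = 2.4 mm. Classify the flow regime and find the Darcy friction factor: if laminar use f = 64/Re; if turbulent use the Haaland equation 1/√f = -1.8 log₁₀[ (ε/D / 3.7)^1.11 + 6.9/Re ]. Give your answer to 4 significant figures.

Re = ρVD/μ = 909.3·0.1021·0.2769/0.209 = 123.
Re < 2300 → laminar, so f = 64/Re = 0.5203 (roughness is irrelevant in laminar flow).

f ≈ 0.5203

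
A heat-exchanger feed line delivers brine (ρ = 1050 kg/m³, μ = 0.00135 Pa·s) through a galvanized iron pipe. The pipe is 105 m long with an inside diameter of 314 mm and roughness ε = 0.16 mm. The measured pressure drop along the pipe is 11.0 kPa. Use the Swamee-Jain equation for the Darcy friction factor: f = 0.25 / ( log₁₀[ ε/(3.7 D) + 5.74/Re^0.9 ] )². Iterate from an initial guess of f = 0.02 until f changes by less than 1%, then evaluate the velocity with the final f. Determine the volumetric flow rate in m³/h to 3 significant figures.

Rearranging Darcy-Weisbach: V = √(2·ΔP·D/(f·L·ρ)). With ε/D = 0.00016/0.314 = 0.00051, iterate starting from f = 0.02:
  f = 0.02 → V = √(2·1.1e+04·0.314/(0.02·105·1050)) = 1.77 m/s; Re = ρVD/μ = 4.323e+05; f → 0.01797
  f = 0.01797 → V = 1.867 m/s; Re = 4.56e+05; f → 0.01792
Converged (Δf/f < 1%). With the final f = 0.01792: V = √(2·1.1e+04·0.314/(0.01792·105·1050)) = 1.87 m/s.
Q = V·A = 1.87·(π/4·0.314²) = 0.1448 m³/s = 521 m³/h.

Q ≈ 521 m³/h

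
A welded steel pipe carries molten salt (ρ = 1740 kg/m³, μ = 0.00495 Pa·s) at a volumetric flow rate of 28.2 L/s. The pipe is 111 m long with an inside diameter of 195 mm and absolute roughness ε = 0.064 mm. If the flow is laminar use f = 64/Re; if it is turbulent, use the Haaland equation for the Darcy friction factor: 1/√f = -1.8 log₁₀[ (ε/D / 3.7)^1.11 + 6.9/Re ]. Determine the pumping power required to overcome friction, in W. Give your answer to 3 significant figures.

Q = 28.2 L/s = 28.2/1000 = 0.0282 m³/s.
Cross-sectional area A = πD²/4 = π(0.195)²/4 = 0.02986 m²; mean velocity V = Q/A = 0.0282/0.02986 = 0.9443 m/s.
Reynolds number Re = ρVD/μ = 1740 · 0.9443 · 0.195 / 0.00495 = 6.472e+04.
Re > 4000 → turbulent. Relative roughness ε/D = 6.4e-05/0.195 = 0.000328. Haaland: 1/√f = -1.8 log₁₀[(0.000328/3.7)^1.11 + 6.9/6.472e+04] = -1.8 log₁₀[3.18e-05 + 0.000107] = 6.946, so f = 0.02073.
Darcy-Weisbach: ΔP = f(L/D)(ρV²/2) = 0.02073·(111/0.195)·(1740·0.9443²/2) = 0.02073·569.2·775.7 = 9152 Pa.
Pumping power P = QΔP = 0.0282·9152 = 258.1 W = 258 W.

P ≈ 258 W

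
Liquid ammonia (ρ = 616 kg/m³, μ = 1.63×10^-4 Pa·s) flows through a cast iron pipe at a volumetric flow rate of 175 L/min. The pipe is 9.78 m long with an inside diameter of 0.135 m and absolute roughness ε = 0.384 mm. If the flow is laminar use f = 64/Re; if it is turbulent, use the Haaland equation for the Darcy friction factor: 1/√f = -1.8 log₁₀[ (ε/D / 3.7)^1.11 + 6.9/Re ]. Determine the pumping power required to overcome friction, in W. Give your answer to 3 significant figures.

Q = 175 L/min = 175/60000 = 0.002917 m³/s.
Cross-sectional area A = πD²/4 = π(0.135)²/4 = 0.01431 m²; mean velocity V = Q/A = 0.002917/0.01431 = 0.2038 m/s.
Reynolds number Re = ρVD/μ = 616 · 0.2038 · 0.135 / 0.000163 = 1.04e+05.
Re > 4000 → turbulent. Relative roughness ε/D = 0.000384/0.135 = 0.00284. Haaland: 1/√f = -1.8 log₁₀[(0.00284/3.7)^1.11 + 6.9/1.04e+05] = -1.8 log₁₀[0.000349 + 6.64e-05] = 6.086, so f = 0.027.
Darcy-Weisbach: ΔP = f(L/D)(ρV²/2) = 0.027·(9.78/0.135)·(616·0.2038²/2) = 0.027·72.44·12.79 = 25.01 Pa.
Pumping power P = QΔP = 0.002917·25.01 = 0.07295 W = 0.0729 W.

P ≈ 0.0729 W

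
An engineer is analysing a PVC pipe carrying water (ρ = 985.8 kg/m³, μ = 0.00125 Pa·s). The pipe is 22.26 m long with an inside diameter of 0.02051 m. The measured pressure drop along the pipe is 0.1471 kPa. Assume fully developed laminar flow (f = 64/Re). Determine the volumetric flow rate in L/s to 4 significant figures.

For laminar flow, f = 64/Re with Re = ρVD/μ, so Darcy-Weisbach reduces to ΔP = 32μLV/D². Solving for V: V = ΔP·D²/(32μL) = 147.1·(0.02051)²/(32·0.00125·22.26) = 0.0695 m/s.
Check: Re = ρVD/μ = 985.8·0.0695·0.02051/0.00125 = 1124 < 2300, so the laminar assumption holds.
Q = V·A = 0.0695·(π/4·0.02051²) = 2.296e-05 m³/s = 0.02296 L/s.

Q ≈ 0.02296 L/s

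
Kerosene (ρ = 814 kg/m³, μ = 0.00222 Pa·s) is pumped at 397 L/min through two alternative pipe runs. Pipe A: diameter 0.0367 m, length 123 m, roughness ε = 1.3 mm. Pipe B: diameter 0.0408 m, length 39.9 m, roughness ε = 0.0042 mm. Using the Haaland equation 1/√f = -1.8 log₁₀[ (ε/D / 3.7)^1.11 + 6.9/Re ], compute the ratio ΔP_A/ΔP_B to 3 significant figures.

Pipe A: V = Q/A = 0.006617/0.001058 = 6.255 m/s; Re = 8.417e+04; ε/D = 0.0354; Haaland → f = 0.0618; ΔP_A = f(L/D)(ρV²/2) = 3.298e+06 Pa.
Pipe B: V = Q/A = 0.006617/0.001307 = 5.061 m/s; Re = 7.571e+04; ε/D = 0.000103; Haaland → f = 0.01929; ΔP_B = f(L/D)(ρV²/2) = 1.966e+05 Pa.
ΔP_A/ΔP_B = 3.298e+06/1.966e+05 = 16.8.

ΔP_A/ΔP_B ≈ 16.8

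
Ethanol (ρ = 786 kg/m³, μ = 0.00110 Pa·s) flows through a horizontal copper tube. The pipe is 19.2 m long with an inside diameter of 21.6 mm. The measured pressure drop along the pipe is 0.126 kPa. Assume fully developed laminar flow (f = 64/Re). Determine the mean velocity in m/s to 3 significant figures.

For laminar flow, f = 64/Re with Re = ρVD/μ, so Darcy-Weisbach reduces to ΔP = 32μLV/D². Solving for V: V = ΔP·D²/(32μL) = 126·(0.0216)²/(32·0.0011·19.2) = 0.08698 m/s.
Check: Re = ρVD/μ = 786·0.08698·0.0216/0.0011 = 1343 < 2300, so the laminar assumption holds.

V ≈ 0.0870 m/s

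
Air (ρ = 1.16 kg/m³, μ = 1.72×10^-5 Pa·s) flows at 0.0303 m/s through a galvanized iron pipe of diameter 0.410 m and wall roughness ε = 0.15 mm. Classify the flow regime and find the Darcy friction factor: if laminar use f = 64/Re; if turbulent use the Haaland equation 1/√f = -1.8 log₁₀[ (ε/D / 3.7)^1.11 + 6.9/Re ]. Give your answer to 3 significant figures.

f ≈ 0.0764

Re = ρVD/μ = 1.16·0.0303·0.41/1.72e-05 = 837.8.
Re < 2300 → laminar, so f = 64/Re = 0.07639 (roughness is irrelevant in laminar flow).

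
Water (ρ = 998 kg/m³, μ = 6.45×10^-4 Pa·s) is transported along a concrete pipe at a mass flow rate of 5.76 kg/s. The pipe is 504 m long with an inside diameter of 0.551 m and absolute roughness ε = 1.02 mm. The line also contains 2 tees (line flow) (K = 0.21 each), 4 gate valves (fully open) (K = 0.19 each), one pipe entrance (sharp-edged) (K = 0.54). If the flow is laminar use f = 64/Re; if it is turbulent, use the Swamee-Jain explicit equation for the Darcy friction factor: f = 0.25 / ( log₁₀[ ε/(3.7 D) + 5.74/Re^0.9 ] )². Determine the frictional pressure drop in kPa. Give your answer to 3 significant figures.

ΔP ≈ 0.00844 kPa

A = πD²/4 = π(0.551)²/4 = 0.2384 m²; mean velocity V = ṁ/(ρA) = 5.76/(998 · 0.2384) = 0.0242 m/s.
Reynolds number Re = ρVD/μ = 998 · 0.0242 · 0.551 / 0.000645 = 2.064e+04.
Re > 4000 → turbulent. Relative roughness ε/D = 0.00102/0.551 = 0.00185. Swamee-Jain: f = 0.25/(log₁₀[0.00185/3.7 + 5.74/2.064e+04^0.9])² = 0.25/(log₁₀[0.0005 + 0.000751])² = 0.25/(-2.903)² = 0.02967.
Total minor-loss coefficient ΣK = 2·0.21 + 4·0.19 + 1·0.54 = 1.72.
ΔP = [f·L/D + ΣK]·(ρV²/2) = [0.02967·504/0.551 + 1.72]·(998·0.0242²/2) = [27.14 + 1.72]·0.2923 = 8.438 Pa.
ΔP = 8.438 Pa = 0.00844 kPa.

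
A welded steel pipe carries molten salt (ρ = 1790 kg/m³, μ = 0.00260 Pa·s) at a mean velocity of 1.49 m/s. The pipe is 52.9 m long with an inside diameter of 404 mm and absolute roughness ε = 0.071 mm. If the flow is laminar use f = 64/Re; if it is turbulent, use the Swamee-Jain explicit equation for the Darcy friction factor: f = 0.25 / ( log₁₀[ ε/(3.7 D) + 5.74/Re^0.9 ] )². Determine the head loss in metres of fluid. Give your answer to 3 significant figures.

Reynolds number Re = ρVD/μ = 1790 · 1.49 · 0.404 / 0.0026 = 4.144e+05.
Re > 4000 → turbulent. Relative roughness ε/D = 7.1e-05/0.404 = 0.000176. Swamee-Jain: f = 0.25/(log₁₀[0.000176/3.7 + 5.74/4.144e+05^0.9])² = 0.25/(log₁₀[4.75e-05 + 5.05e-05])² = 0.25/(-4.009)² = 0.01556.
Darcy-Weisbach: ΔP = f(L/D)(ρV²/2) = 0.01556·(52.9/0.404)·(1790·1.49²/2) = 0.01556·130.9·1987 = 4047 Pa.
Head loss h_f = ΔP/(ρg) = 4047/(1790·9.81) = 0.230 m.

h_f ≈ 0.230 m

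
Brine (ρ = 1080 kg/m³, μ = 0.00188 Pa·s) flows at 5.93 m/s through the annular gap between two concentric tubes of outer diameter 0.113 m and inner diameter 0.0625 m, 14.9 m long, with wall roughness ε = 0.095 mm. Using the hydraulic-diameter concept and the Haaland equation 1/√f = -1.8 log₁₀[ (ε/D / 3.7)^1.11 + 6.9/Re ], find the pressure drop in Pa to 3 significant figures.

Hydraulic diameter D_h = 4A/P = D_o - D_i = 0.113 - 0.0625 = 0.0505 m.
Re = ρVD_h/μ = 1080·5.93·0.0505/0.00188 = 1.72e+05.
ε/D_h = 9.5e-05/0.0505 = 0.00188; Haaland gives 1/√f = -1.8 log₁₀[0.000221+4.01e-05] = 6.45, so f = 0.02403.
ΔP = f(L/D_h)(ρV²/2) = 0.02403·14.9/0.0505·1.899e+04 = 1.347e+05 Pa.

ΔP ≈ 135000 Pa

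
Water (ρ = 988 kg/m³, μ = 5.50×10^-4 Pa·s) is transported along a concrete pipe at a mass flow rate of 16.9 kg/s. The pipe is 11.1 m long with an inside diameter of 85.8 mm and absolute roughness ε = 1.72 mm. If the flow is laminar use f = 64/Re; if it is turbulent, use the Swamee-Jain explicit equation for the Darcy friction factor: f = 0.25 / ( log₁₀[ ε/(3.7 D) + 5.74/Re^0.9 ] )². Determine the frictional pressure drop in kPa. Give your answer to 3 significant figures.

A = πD²/4 = π(0.0858)²/4 = 0.005782 m²; mean velocity V = ṁ/(ρA) = 16.9/(988 · 0.005782) = 2.958 m/s.
Reynolds number Re = ρVD/μ = 988 · 2.958 · 0.0858 / 0.00055 = 4.56e+05.
Re > 4000 → turbulent. Relative roughness ε/D = 0.00172/0.0858 = 0.02. Swamee-Jain: f = 0.25/(log₁₀[0.02/3.7 + 5.74/4.56e+05^0.9])² = 0.25/(log₁₀[0.00542 + 4.63e-05])² = 0.25/(-2.262)² = 0.04884.
Darcy-Weisbach: ΔP = f(L/D)(ρV²/2) = 0.04884·(11.1/0.0858)·(988·2.958²/2) = 0.04884·129.4·4324 = 2.732e+04 Pa.
ΔP = 2.732e+04 Pa = 27.3 kPa.

ΔP ≈ 27.3 kPa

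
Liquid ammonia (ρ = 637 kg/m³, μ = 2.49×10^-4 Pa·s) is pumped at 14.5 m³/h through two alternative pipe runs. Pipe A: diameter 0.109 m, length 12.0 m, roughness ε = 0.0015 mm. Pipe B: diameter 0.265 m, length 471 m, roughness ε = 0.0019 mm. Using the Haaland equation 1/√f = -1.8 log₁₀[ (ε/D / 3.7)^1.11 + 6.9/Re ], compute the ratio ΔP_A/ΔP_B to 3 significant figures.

Pipe A: V = Q/A = 0.004028/0.009331 = 0.4316 m/s; Re = 1.204e+05; ε/D = 1.38e-05; Haaland → f = 0.01721; ΔP_A = f(L/D)(ρV²/2) = 112.4 Pa.
Pipe B: V = Q/A = 0.004028/0.05515 = 0.07303 m/s; Re = 4.951e+04; ε/D = 7.17e-06; Haaland → f = 0.02077; ΔP_B = f(L/D)(ρV²/2) = 62.72 Pa.
ΔP_A/ΔP_B = 112.4/62.72 = 1.79.

ΔP_A/ΔP_B ≈ 1.79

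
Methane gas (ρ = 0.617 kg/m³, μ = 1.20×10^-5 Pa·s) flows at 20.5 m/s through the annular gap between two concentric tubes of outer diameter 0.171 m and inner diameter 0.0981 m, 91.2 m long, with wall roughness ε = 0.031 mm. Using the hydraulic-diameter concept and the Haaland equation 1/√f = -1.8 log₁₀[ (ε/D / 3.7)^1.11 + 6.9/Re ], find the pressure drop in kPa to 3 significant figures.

ΔP ≈ 3.33 kPa

Hydraulic diameter D_h = 4A/P = D_o - D_i = 0.171 - 0.0981 = 0.0729 m.
Re = ρVD_h/μ = 0.617·20.5·0.0729/1.2e-05 = 7.684e+04.
ε/D_h = 3.1e-05/0.0729 = 0.000425; Haaland gives 1/√f = -1.8 log₁₀[4.24e-05+8.98e-05] = 6.982, so f = 0.02051.
ΔP = f(L/D_h)(ρV²/2) = 0.02051·91.2/0.0729·129.6 = 3327 Pa.
ΔP = 3.33 kPa.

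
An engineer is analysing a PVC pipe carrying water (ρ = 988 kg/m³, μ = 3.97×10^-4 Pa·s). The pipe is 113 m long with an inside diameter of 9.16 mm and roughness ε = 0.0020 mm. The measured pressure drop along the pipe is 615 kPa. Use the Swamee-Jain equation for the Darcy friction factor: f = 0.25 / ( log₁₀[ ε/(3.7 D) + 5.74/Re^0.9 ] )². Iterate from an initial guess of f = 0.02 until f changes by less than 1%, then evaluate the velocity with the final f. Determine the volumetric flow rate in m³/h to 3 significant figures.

Q ≈ 0.512 m³/h

Rearranging Darcy-Weisbach: V = √(2·ΔP·D/(f·L·ρ)). With ε/D = 2e-06/0.00916 = 0.000218, iterate starting from f = 0.02:
  f = 0.02 → V = √(2·6.15e+05·0.00916/(0.02·113·988)) = 2.246 m/s; Re = ρVD/μ = 5.121e+04; f → 0.02152
  f = 0.02152 → V = 2.165 m/s; Re = 4.936e+04; f → 0.02168
Converged (Δf/f < 1%). With the final f = 0.02168: V = √(2·6.15e+05·0.00916/(0.02168·113·988)) = 2.158 m/s.
Q = V·A = 2.158·(π/4·0.00916²) = 0.0001422 m³/s = 0.512 m³/h.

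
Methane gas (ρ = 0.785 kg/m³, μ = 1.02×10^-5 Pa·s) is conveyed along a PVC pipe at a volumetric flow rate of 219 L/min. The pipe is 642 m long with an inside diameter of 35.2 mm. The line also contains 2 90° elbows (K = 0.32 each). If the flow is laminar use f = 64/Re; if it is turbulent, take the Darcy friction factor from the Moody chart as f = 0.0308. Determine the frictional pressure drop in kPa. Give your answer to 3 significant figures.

Q = 219 L/min = 219/60000 = 0.00365 m³/s.
Cross-sectional area A = πD²/4 = π(0.0352)²/4 = 0.0009731 m²; mean velocity V = Q/A = 0.00365/0.0009731 = 3.751 m/s.
Reynolds number Re = ρVD/μ = 0.785 · 3.751 · 0.0352 / 1.02e-05 = 1.016e+04.
Re > 4000 → turbulent; use the Moody-chart value f = 0.0308.
Total minor-loss coefficient ΣK = 2·0.32 = 0.64.
ΔP = [f·L/D + ΣK]·(ρV²/2) = [0.0308·642/0.0352 + 0.64]·(0.785·3.751²/2) = [561.8 + 0.64]·5.522 = 3105 Pa.
ΔP = 3105 Pa = 3.11 kPa.

ΔP ≈ 3.11 kPa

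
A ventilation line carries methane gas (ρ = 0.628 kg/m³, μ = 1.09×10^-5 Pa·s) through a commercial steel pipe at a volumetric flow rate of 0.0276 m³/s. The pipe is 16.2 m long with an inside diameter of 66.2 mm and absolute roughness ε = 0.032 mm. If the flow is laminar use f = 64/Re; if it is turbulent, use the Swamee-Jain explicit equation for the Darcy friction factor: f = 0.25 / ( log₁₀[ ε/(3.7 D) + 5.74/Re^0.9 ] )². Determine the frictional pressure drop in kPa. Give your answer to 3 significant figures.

Cross-sectional area A = πD²/4 = π(0.0662)²/4 = 0.003442 m²; mean velocity V = Q/A = 0.0276/0.003442 = 8.019 m/s.
Reynolds number Re = ρVD/μ = 0.628 · 8.019 · 0.0662 / 1.09e-05 = 3.058e+04.
Re > 4000 → turbulent. Relative roughness ε/D = 3.2e-05/0.0662 = 0.000483. Swamee-Jain: f = 0.25/(log₁₀[0.000483/3.7 + 5.74/3.058e+04^0.9])² = 0.25/(log₁₀[0.000131 + 0.000527])² = 0.25/(-3.182)² = 0.02469.
Darcy-Weisbach: ΔP = f(L/D)(ρV²/2) = 0.02469·(16.2/0.0662)·(0.628·8.019²/2) = 0.02469·244.7·20.19 = 122 Pa.
ΔP = 122 Pa = 0.122 kPa.

ΔP ≈ 0.122 kPa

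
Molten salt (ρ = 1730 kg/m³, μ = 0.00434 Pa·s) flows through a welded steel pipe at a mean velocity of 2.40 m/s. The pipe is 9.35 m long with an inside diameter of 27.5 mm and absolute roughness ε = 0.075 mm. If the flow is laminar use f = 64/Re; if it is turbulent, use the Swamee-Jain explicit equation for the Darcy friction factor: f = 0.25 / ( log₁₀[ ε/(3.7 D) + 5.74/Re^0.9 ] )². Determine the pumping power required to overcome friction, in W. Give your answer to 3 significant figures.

Reynolds number Re = ρVD/μ = 1730 · 2.4 · 0.0275 / 0.00434 = 2.631e+04.
Re > 4000 → turbulent. Relative roughness ε/D = 7.5e-05/0.0275 = 0.00273. Swamee-Jain: f = 0.25/(log₁₀[0.00273/3.7 + 5.74/2.631e+04^0.9])² = 0.25/(log₁₀[0.000737 + 0.000604])² = 0.25/(-2.873)² = 0.0303.
Darcy-Weisbach: ΔP = f(L/D)(ρV²/2) = 0.0303·(9.35/0.0275)·(1730·2.4²/2) = 0.0303·340·4982 = 5.132e+04 Pa.
Q = V·A = 2.4·0.000594 = 0.001425 m³/s.
Pumping power P = QΔP = 0.001425·5.132e+04 = 73.16 W = 73.2 W.

P ≈ 73.2 W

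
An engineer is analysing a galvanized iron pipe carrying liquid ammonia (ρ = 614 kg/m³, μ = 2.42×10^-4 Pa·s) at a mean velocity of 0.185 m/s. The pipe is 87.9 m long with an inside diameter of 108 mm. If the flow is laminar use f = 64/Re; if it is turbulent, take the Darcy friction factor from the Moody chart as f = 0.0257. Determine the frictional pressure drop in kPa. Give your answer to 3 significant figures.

Reynolds number Re = ρVD/μ = 614 · 0.185 · 0.108 / 0.000242 = 5.069e+04.
Re > 4000 → turbulent; use the Moody-chart value f = 0.0257.
Darcy-Weisbach: ΔP = f(L/D)(ρV²/2) = 0.0257·(87.9/0.108)·(614·0.185²/2) = 0.0257·813.9·10.51 = 219.8 Pa.
ΔP = 219.8 Pa = 0.220 kPa.

ΔP ≈ 0.220 kPa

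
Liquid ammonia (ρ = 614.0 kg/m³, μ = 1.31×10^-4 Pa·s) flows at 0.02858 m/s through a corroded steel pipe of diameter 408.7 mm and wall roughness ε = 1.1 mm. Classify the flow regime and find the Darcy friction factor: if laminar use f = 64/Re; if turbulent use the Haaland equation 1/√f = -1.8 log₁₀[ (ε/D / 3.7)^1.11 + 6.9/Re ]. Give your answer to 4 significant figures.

Re = ρVD/μ = 614·0.02858·0.4087/0.000131 = 5.475e+04.
Re > 4000 → turbulent. ε/D = 0.0011/0.4087 = 0.00269; Haaland: 1/√f = -1.8 log₁₀[0.000329 + 0.000126] = 6.016, so f = 0.02763.

f ≈ 0.02763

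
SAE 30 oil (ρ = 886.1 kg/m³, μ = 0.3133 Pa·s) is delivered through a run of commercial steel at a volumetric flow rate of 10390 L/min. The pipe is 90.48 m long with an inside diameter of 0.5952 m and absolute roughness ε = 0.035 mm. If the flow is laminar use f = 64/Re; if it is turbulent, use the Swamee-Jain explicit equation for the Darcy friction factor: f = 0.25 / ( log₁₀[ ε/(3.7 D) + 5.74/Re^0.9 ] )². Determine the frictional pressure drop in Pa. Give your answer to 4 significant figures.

ΔP ≈ 1594 Pa

Q = 10390 L/min = 10390/60000 = 0.1732 m³/s.
Cross-sectional area A = πD²/4 = π(0.5952)²/4 = 0.2782 m²; mean velocity V = Q/A = 0.1732/0.2782 = 0.6224 m/s.
Reynolds number Re = ρVD/μ = 886.1 · 0.6224 · 0.5952 / 0.313 = 1048.
Re < 2300 → laminar flow, so f = 64/Re = 64/1048 = 0.06109 (the turbulent correlation is not needed).
Darcy-Weisbach: ΔP = f(L/D)(ρV²/2) = 0.06109·(90.48/0.5952)·(886.1·0.6224²/2) = 0.06109·152·171.6 = 1594 Pa.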